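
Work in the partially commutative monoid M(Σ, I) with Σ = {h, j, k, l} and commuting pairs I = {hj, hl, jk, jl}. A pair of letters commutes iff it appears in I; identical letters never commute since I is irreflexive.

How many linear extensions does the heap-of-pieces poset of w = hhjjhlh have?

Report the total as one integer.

105

#0=h has no predecessor
#1=h depends on [0:h]
#2=j has no predecessor
#3=j depends on [2:j]
#4=h depends on [1:h]
#5=l has no predecessor
#6=h depends on [4:h]
sources: [0:h, 2:j, 5:l]
N(rest) = Σ N(rest − s) over sources s of rest; N(one piece) = 1:
  size 1 → [3]=1  [5]=1  [6]=1
  size 2 → [2,3]=1  [3,5]=2  [3,6]=2  [4,6]=1  [5,6]=2
  size 3 → [1,4,6]=1  [2,3,5]=3  [2,3,6]=3  [3,4,6]=3  [3,5,6]=6  [4,5,6]=3
  size 4 → [0,1,4,6]=1  [1,3,4,6]=4  [1,4,5,6]=4  [2,3,4,6]=6  [2,3,5,6]=12  [3,4,5,6]=12
  size 5 → [0,1,3,4,6]=5  [0,1,4,5,6]=5  [1,2,3,4,6]=10  [1,3,4,5,6]=20  [2,3,4,5,6]=30
  first=0(h) contributes 60
  first=2(j) contributes 30
  first=5(l) contributes 15
|[w]| = 105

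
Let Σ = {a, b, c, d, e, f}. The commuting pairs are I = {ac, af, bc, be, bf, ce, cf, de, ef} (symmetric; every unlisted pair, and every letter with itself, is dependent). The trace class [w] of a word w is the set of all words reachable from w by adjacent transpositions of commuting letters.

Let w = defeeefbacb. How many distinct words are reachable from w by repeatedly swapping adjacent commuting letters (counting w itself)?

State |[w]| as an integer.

3582

0(d) covers ∅
1(e) covers ∅
2(f) covers 0:d
3(e) covers 1:e
4(e) covers 3:e
5(e) covers 4:e
6(f) covers 2:f
7(b) covers 0:d
8(a) covers 5:e, 7:b
9(c) covers 0:d
10(b) covers 8:a
floor of heap: 0:d, 1:e
completions by unplaced set U, small U first (add the entries for U minus each lowest piece of U):
  |U|=1: {6}:1  {9}:1  {10}:1
  |U|=2: {2,6}:1  {6,9}:2  {6,10}:2  {8,10}:1  {9,10}:2
  |U|=3: {2,6,9}:3  {2,6,10}:3  {5,8,10}:1  {6,8,10}:3  {6,9,10}:6  {7,8,10}:1  {8,9,10}:3
  |U|=4: {2,6,8,10}:6  {2,6,9,10}:12  {4,5,8,10}:1  {5,6,8,10}:4  {5,7,8,10}:2  {5,8,9,10}:4  {6,7,8,10}:4  {6,8,9,10}:12  {7,8,9,10}:4
  |U|=5: {2,5,6,8,10}:10  {2,6,7,8,10}:10  {2,6,8,9,10}:30  {3,4,5,8,10}:1  {4,5,6,8,10}:5  {4,5,7,8,10}:3  {4,5,8,9,10}:5  {5,6,7,8,10}:10  {5,6,8,9,10}:20  {5,7,8,9,10}:10  {6,7,8,9,10}:20
  |U|=6: {1,3,4,5,8,10}:1  {2,4,5,6,8,10}:15  {2,5,6,7,8,10}:30  {2,5,6,8,9,10}:60  {2,6,7,8,9,10}:60  {3,4,5,6,8,10}:6  {3,4,5,7,8,10}:4  {3,4,5,8,9,10}:6  {4,5,6,7,8,10}:18  {4,5,6,8,9,10}:30  {4,5,7,8,9,10}:18  {5,6,7,8,9,10}:60
  |U|=7: {0,2,6,7,8,9,10}:60  {1,3,4,5,6,8,10}:7  {1,3,4,5,7,8,10}:5  {1,3,4,5,8,9,10}:7  {2,3,4,5,6,8,10}:21  {2,4,5,6,7,8,10}:63  {2,4,5,6,8,9,10}:105  {2,5,6,7,8,9,10}:210  {3,4,5,6,7,8,10}:28  {3,4,5,6,8,9,10}:42  {3,4,5,7,8,9,10}:28  {4,5,6,7,8,9,10}:126
  |U|=8: {0,2,5,6,7,8,9,10}:270  {1,2,3,4,5,6,8,10}:28  {1,3,4,5,6,7,8,10}:40  {1,3,4,5,6,8,9,10}:56  {1,3,4,5,7,8,9,10}:40  {2,3,4,5,6,7,8,10}:112  {2,3,4,5,6,8,9,10}:168  {2,4,5,6,7,8,9,10}:504  {3,4,5,6,7,8,9,10}:224
  |U|=9: {0,2,4,5,6,7,8,9,10}:774  {1,2,3,4,5,6,7,8,10}:180  {1,2,3,4,5,6,8,9,10}:252  {1,3,4,5,6,7,8,9,10}:360  {2,3,4,5,6,7,8,9,10}:1008
  start at 0(d): 1800
  start at 1(e): 1782
sum over floor = 3582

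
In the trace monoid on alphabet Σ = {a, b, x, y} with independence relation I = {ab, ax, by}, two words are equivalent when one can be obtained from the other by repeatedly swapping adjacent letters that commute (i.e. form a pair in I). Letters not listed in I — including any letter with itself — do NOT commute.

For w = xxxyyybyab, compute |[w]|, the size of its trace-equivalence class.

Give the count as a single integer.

drop 0:x onto floor
drop 1:x onto {0:x}
drop 2:x onto {1:x}
drop 3:y onto {2:x}
drop 4:y onto {3:y}
drop 5:y onto {4:y}
drop 6:b onto {2:x}
drop 7:y onto {5:y}
drop 8:a onto {7:y}
drop 9:b onto {6:b}
ground layer = {0:x}
drop-orders for the pieces not yet dropped (sum over which currently-grounded one goes next):
  1 to go: {8} 1  {9} 1
  2 to go: {6,9} 1  {7,8} 1  {8,9} 2
  3 to go: {5,7,8} 1  {6,8,9} 3  {7,8,9} 3
  4 to go: {4,5,7,8} 1  {5,7,8,9} 4  {6,7,8,9} 6
  5 to go: {3,4,5,7,8} 1  {4,5,7,8,9} 5  {5,6,7,8,9} 10
  6 to go: {3,4,5,7,8,9} 6  {4,5,6,7,8,9} 15
  7 to go: {3,4,5,6,7,8,9} 21
  8 to go: {2,3,4,5,6,7,8,9} 21
  if 0:x drops first: 21 orders

21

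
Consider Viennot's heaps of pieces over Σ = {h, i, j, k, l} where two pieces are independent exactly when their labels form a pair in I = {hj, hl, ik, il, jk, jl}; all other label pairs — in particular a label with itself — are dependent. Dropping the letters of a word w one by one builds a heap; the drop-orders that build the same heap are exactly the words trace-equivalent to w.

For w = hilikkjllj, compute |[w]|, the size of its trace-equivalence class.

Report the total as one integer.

196

0(h) covers ∅
1(i) covers 0:h
2(l) covers ∅
3(i) covers 1:i
4(k) covers 0:h, 2:l
5(k) covers 4:k
6(j) covers 3:i
7(l) covers 5:k
8(l) covers 7:l
9(j) covers 6:j
floor of heap: 0:h, 2:l
completions by unplaced set U, small U first (add the entries for U minus each lowest piece of U):
  |U|=1: {8}:1  {9}:1
  |U|=2: {6,9}:1  {7,8}:1  {8,9}:2
  |U|=3: {3,6,9}:1  {5,7,8}:1  {6,8,9}:3  {7,8,9}:3
  |U|=4: {1,3,6,9}:1  {3,6,8,9}:4  {4,5,7,8}:1  {5,7,8,9}:4  {6,7,8,9}:6
  |U|=5: {1,3,6,8,9}:5  {2,4,5,7,8}:1  {3,6,7,8,9}:10  {4,5,7,8,9}:5  {5,6,7,8,9}:10
  |U|=6: {1,3,6,7,8,9}:15  {2,4,5,7,8,9}:6  {3,5,6,7,8,9}:20  {4,5,6,7,8,9}:15
  |U|=7: {1,3,5,6,7,8,9}:35  {2,4,5,6,7,8,9}:21  {3,4,5,6,7,8,9}:35
  |U|=8: {1,3,4,5,6,7,8,9}:70  {2,3,4,5,6,7,8,9}:56
  start at 0(h): 126
  start at 2(l): 70
sum over floor = 196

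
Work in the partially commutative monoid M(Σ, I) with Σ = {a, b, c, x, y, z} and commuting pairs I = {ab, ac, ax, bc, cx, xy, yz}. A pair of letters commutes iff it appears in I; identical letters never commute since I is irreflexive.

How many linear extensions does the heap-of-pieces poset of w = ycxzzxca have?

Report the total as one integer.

18

0(y) covers ∅
1(c) covers 0:y
2(x) covers ∅
3(z) covers 1:c, 2:x
4(z) covers 3:z
5(x) covers 4:z
6(c) covers 4:z
7(a) covers 4:z
floor of heap: 0:y, 2:x
completions by unplaced set U, small U first (add the entries for U minus each lowest piece of U):
  |U|=1: {5}:1  {6}:1  {7}:1
  |U|=2: {5,6}:2  {5,7}:2  {6,7}:2
  |U|=3: {5,6,7}:6
  |U|=4: {4,5,6,7}:6
  |U|=5: {3,4,5,6,7}:6
  |U|=6: {1,3,4,5,6,7}:6  {2,3,4,5,6,7}:6
  start at 0(y): 12
  start at 2(x): 6
sum over floor = 18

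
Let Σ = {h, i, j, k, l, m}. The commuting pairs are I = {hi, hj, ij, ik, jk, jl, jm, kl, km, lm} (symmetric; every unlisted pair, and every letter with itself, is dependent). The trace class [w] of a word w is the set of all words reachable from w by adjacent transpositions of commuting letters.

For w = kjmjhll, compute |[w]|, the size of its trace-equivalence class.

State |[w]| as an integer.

42

0(k) covers ∅
1(j) covers ∅
2(m) covers ∅
3(j) covers 1:j
4(h) covers 0:k, 2:m
5(l) covers 4:h
6(l) covers 5:l
floor of heap: 0:k, 1:j, 2:m
completions by unplaced set U, small U first (add the entries for U minus each lowest piece of U):
  |U|=1: {3}:1  {6}:1
  |U|=2: {1,3}:1  {3,6}:2  {5,6}:1
  |U|=3: {1,3,6}:3  {3,5,6}:3  {4,5,6}:1
  |U|=4: {0,4,5,6}:1  {1,3,5,6}:6  {2,4,5,6}:1  {3,4,5,6}:4
  |U|=5: {0,2,4,5,6}:2  {0,3,4,5,6}:5  {1,3,4,5,6}:10  {2,3,4,5,6}:5
  start at 0(k): 15
  start at 1(j): 12
  start at 2(m): 15
sum over floor = 42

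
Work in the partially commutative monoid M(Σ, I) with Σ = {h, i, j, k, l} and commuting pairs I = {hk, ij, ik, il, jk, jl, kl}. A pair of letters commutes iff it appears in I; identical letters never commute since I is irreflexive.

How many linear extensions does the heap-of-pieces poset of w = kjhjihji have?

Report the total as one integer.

32

#0=k has no predecessor
#1=j has no predecessor
#2=h depends on [1:j]
#3=j depends on [2:h]
#4=i depends on [2:h]
#5=h depends on [3:j, 4:i]
#6=j depends on [5:h]
#7=i depends on [5:h]
sources: [0:k, 1:j]
N(rest) = Σ N(rest − s) over sources s of rest; N(one piece) = 1:
  size 1 → [0]=1  [6]=1  [7]=1
  size 2 → [0,6]=2  [0,7]=2  [6,7]=2
  size 3 → [0,6,7]=6  [5,6,7]=2
  size 4 → [0,5,6,7]=8  [3,5,6,7]=2  [4,5,6,7]=2
  size 5 → [0,3,5,6,7]=10  [0,4,5,6,7]=10  [3,4,5,6,7]=4
  size 6 → [0,3,4,5,6,7]=24  [2,3,4,5,6,7]=4
  first=0(k) contributes 4
  first=1(j) contributes 28
|[w]| = 32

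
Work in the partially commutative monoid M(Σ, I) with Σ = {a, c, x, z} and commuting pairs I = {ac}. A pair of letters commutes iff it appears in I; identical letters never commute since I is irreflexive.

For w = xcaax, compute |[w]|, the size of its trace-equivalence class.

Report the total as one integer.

3

drop 0:x onto floor
drop 1:c onto {0:x}
drop 2:a onto {0:x}
drop 3:a onto {2:a}
drop 4:x onto {1:c, 3:a}
ground layer = {0:x}
drop-orders for the pieces not yet dropped (sum over which currently-grounded one goes next):
  1 to go: {4} 1
  2 to go: {1,4} 1  {3,4} 1
  3 to go: {1,3,4} 2  {2,3,4} 1
  if 0:x drops first: 3 orders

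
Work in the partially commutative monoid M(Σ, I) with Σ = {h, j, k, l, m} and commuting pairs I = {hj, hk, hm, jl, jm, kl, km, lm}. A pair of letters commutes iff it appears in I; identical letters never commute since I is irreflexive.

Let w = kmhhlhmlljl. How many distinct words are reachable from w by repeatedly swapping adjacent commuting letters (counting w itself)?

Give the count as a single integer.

0(k) covers ∅
1(m) covers ∅
2(h) covers ∅
3(h) covers 2:h
4(l) covers 3:h
5(h) covers 4:l
6(m) covers 1:m
7(l) covers 5:h
8(l) covers 7:l
9(j) covers 0:k
10(l) covers 8:l
floor of heap: 0:k, 1:m, 2:h
completions by unplaced set U, small U first (add the entries for U minus each lowest piece of U):
  |U|=1: {6}:1  {9}:1  {10}:1
  |U|=2: {0,9}:1  {1,6}:1  {6,9}:2  {6,10}:2  {8,10}:1  {9,10}:2
  |U|=3: {0,6,9}:3  {0,9,10}:3  {1,6,9}:3  {1,6,10}:3  {6,8,10}:3  {6,9,10}:6  {7,8,10}:1  {8,9,10}:3
  |U|=4: {0,1,6,9}:6  {0,6,9,10}:12  {0,8,9,10}:6  {1,6,8,10}:6  {1,6,9,10}:12  {5,7,8,10}:1  {6,7,8,10}:4  {6,8,9,10}:12  {7,8,9,10}:4
  |U|=5: {0,1,6,9,10}:30  {0,6,8,9,10}:30  {0,7,8,9,10}:10  {1,6,7,8,10}:10  {1,6,8,9,10}:30  {4,5,7,8,10}:1  {5,6,7,8,10}:5  {5,7,8,9,10}:5  {6,7,8,9,10}:20
  |U|=6: {0,1,6,8,9,10}:90  {0,5,7,8,9,10}:15  {0,6,7,8,9,10}:60  {1,5,6,7,8,10}:15  {1,6,7,8,9,10}:60  {3,4,5,7,8,10}:1  {4,5,6,7,8,10}:6  {4,5,7,8,9,10}:6  {5,6,7,8,9,10}:30
  |U|=7: {0,1,6,7,8,9,10}:210  {0,4,5,7,8,9,10}:21  {0,5,6,7,8,9,10}:105  {1,4,5,6,7,8,10}:21  {1,5,6,7,8,9,10}:105  {2,3,4,5,7,8,10}:1  {3,4,5,6,7,8,10}:7  {3,4,5,7,8,9,10}:7  {4,5,6,7,8,9,10}:42
  |U|=8: {0,1,5,6,7,8,9,10}:420  {0,3,4,5,7,8,9,10}:28  {0,4,5,6,7,8,9,10}:168  {1,3,4,5,6,7,8,10}:28  {1,4,5,6,7,8,9,10}:168  {2,3,4,5,6,7,8,10}:8  {2,3,4,5,7,8,9,10}:8  {3,4,5,6,7,8,9,10}:56
  |U|=9: {0,1,4,5,6,7,8,9,10}:756  {0,2,3,4,5,7,8,9,10}:36  {0,3,4,5,6,7,8,9,10}:252  {1,2,3,4,5,6,7,8,10}:36  {1,3,4,5,6,7,8,9,10}:252  {2,3,4,5,6,7,8,9,10}:72
  start at 0(k): 360
  start at 1(m): 360
  start at 2(h): 1260
sum over floor = 1980

1980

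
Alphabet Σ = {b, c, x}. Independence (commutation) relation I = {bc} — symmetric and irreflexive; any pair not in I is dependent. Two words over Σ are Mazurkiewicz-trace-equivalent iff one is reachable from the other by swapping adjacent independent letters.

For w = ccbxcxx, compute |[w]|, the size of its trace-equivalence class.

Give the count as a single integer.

piece 0:c — minimal
piece 1:c rests on {0:c}
piece 2:b — minimal
piece 3:x rests on {1:c, 2:b}
piece 4:c rests on {3:x}
piece 5:x rests on {4:c}
piece 6:x rests on {5:x}
minimal pieces: {0:c, 2:b}
ways to finish when only these pieces remain (= sum over removing one remaining piece with nothing left below it):
  1 left: {6}→1
  2 left: {5,6}→1
  3 left: {4,5,6}→1
  4 left: {3,4,5,6}→1
  5 left: {1,3,4,5,6}→1  {2,3,4,5,6}→1
  placing 0:c first → 2 extensions
  placing 2:b first → 1 extensions
total linear extensions = 3

3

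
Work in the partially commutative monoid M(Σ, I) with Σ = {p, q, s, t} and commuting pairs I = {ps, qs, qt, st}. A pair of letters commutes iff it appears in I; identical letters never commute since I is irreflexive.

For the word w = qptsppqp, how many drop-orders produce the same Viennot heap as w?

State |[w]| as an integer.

8

0(q) covers ∅
1(p) covers 0:q
2(t) covers 1:p
3(s) covers ∅
4(p) covers 2:t
5(p) covers 4:p
6(q) covers 5:p
7(p) covers 6:q
floor of heap: 0:q, 3:s
completions by unplaced set U, small U first (add the entries for U minus each lowest piece of U):
  |U|=1: {3}:1  {7}:1
  |U|=2: {3,7}:2  {6,7}:1
  |U|=3: {3,6,7}:3  {5,6,7}:1
  |U|=4: {3,5,6,7}:4  {4,5,6,7}:1
  |U|=5: {2,4,5,6,7}:1  {3,4,5,6,7}:5
  |U|=6: {1,2,4,5,6,7}:1  {2,3,4,5,6,7}:6
  start at 0(q): 7
  start at 3(s): 1
sum over floor = 8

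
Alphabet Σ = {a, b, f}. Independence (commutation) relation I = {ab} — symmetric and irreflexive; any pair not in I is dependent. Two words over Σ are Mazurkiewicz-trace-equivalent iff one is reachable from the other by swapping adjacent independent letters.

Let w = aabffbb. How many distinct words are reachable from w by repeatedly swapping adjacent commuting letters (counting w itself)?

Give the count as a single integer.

3

0(a) covers ∅
1(a) covers 0:a
2(b) covers ∅
3(f) covers 1:a, 2:b
4(f) covers 3:f
5(b) covers 4:f
6(b) covers 5:b
floor of heap: 0:a, 2:b
completions by unplaced set U, small U first (add the entries for U minus each lowest piece of U):
  |U|=1: {6}:1
  |U|=2: {5,6}:1
  |U|=3: {4,5,6}:1
  |U|=4: {3,4,5,6}:1
  |U|=5: {1,3,4,5,6}:1  {2,3,4,5,6}:1
  start at 0(a): 2
  start at 2(b): 1
sum over floor = 3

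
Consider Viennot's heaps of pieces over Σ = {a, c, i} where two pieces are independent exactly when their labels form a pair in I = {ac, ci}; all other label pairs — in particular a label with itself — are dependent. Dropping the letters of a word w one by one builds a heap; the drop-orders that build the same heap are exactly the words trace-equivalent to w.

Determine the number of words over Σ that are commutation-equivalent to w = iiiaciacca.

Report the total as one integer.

120

#0=i has no predecessor
#1=i depends on [0:i]
#2=i depends on [1:i]
#3=a depends on [2:i]
#4=c has no predecessor
#5=i depends on [3:a]
#6=a depends on [5:i]
#7=c depends on [4:c]
#8=c depends on [7:c]
#9=a depends on [6:a]
sources: [0:i, 4:c]
N(rest) = Σ N(rest − s) over sources s of rest; N(one piece) = 1:
  size 1 → [8]=1  [9]=1
  size 2 → [6,9]=1  [7,8]=1  [8,9]=2
  size 3 → [4,7,8]=1  [5,6,9]=1  [6,8,9]=3  [7,8,9]=3
  size 4 → [3,5,6,9]=1  [4,7,8,9]=4  [5,6,8,9]=4  [6,7,8,9]=6
  size 5 → [2,3,5,6,9]=1  [3,5,6,8,9]=5  [4,6,7,8,9]=10  [5,6,7,8,9]=10
  size 6 → [1,2,3,5,6,9]=1  [2,3,5,6,8,9]=6  [3,5,6,7,8,9]=15  [4,5,6,7,8,9]=20
  size 7 → [0,1,2,3,5,6,9]=1  [1,2,3,5,6,8,9]=7  [2,3,5,6,7,8,9]=21  [3,4,5,6,7,8,9]=35
  size 8 → [0,1,2,3,5,6,8,9]=8  [1,2,3,5,6,7,8,9]=28  [2,3,4,5,6,7,8,9]=56
  first=0(i) contributes 84
  first=4(c) contributes 36
|[w]| = 120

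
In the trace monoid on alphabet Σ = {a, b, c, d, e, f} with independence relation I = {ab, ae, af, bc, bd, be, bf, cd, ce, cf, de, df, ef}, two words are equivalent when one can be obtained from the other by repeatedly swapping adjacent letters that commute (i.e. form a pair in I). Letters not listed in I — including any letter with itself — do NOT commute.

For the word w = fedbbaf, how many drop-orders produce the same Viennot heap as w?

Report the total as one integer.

630

#0=f has no predecessor
#1=e has no predecessor
#2=d has no predecessor
#3=b has no predecessor
#4=b depends on [3:b]
#5=a depends on [2:d]
#6=f depends on [0:f]
sources: [0:f, 1:e, 2:d, 3:b]
N(rest) = Σ N(rest − s) over sources s of rest; N(one piece) = 1:
  size 1 → [1]=1  [4]=1  [5]=1  [6]=1
  size 2 → [0,6]=1  [1,4]=2  [1,5]=2  [1,6]=2  [2,5]=1  [3,4]=1  [4,5]=2  [4,6]=2  [5,6]=2
  size 3 → [0,1,6]=3  [0,4,6]=3  [0,5,6]=3  [1,2,5]=3  [1,3,4]=3  [1,4,5]=6  [1,4,6]=6  [1,5,6]=6  [2,4,5]=3  [2,5,6]=3  [3,4,5]=3  [3,4,6]=3  [4,5,6]=6
  size 4 → [0,1,4,6]=12  [0,1,5,6]=12  [0,2,5,6]=6  [0,3,4,6]=6  [0,4,5,6]=12  [1,2,4,5]=12  [1,2,5,6]=12  [1,3,4,5]=12  [1,3,4,6]=12  [1,4,5,6]=24  [2,3,4,5]=6  [2,4,5,6]=12  [3,4,5,6]=12
  size 5 → [0,1,2,5,6]=30  [0,1,3,4,6]=30  [0,1,4,5,6]=60  [0,2,4,5,6]=30  [0,3,4,5,6]=30  [1,2,3,4,5]=30  [1,2,4,5,6]=60  [1,3,4,5,6]=60  [2,3,4,5,6]=30
  first=0(f) contributes 180
  first=1(e) contributes 90
  first=2(d) contributes 180
  first=3(b) contributes 180
|[w]| = 630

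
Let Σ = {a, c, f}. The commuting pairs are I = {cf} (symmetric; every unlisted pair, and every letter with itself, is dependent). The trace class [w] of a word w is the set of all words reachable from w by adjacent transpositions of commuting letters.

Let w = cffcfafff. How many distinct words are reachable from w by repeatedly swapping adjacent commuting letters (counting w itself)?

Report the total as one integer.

10

0(c) covers ∅
1(f) covers ∅
2(f) covers 1:f
3(c) covers 0:c
4(f) covers 2:f
5(a) covers 3:c, 4:f
6(f) covers 5:a
7(f) covers 6:f
8(f) covers 7:f
floor of heap: 0:c, 1:f
completions by unplaced set U, small U first (add the entries for U minus each lowest piece of U):
  |U|=1: {8}:1
  |U|=2: {7,8}:1
  |U|=3: {6,7,8}:1
  |U|=4: {5,6,7,8}:1
  |U|=5: {3,5,6,7,8}:1  {4,5,6,7,8}:1
  |U|=6: {0,3,5,6,7,8}:1  {2,4,5,6,7,8}:1  {3,4,5,6,7,8}:2
  |U|=7: {0,3,4,5,6,7,8}:3  {1,2,4,5,6,7,8}:1  {2,3,4,5,6,7,8}:3
  start at 0(c): 4
  start at 1(f): 6
sum over floor = 10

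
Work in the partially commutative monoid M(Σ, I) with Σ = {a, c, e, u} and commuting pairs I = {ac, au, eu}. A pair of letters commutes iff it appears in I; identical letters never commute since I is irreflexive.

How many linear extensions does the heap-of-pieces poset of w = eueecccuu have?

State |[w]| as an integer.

4

#0=e has no predecessor
#1=u has no predecessor
#2=e depends on [0:e]
#3=e depends on [2:e]
#4=c depends on [1:u, 3:e]
#5=c depends on [4:c]
#6=c depends on [5:c]
#7=u depends on [6:c]
#8=u depends on [7:u]
sources: [0:e, 1:u]
N(rest) = Σ N(rest − s) over sources s of rest; N(one piece) = 1:
  size 1 → [8]=1
  size 2 → [7,8]=1
  size 3 → [6,7,8]=1
  size 4 → [5,6,7,8]=1
  size 5 → [4,5,6,7,8]=1
  size 6 → [1,4,5,6,7,8]=1  [3,4,5,6,7,8]=1
  size 7 → [1,3,4,5,6,7,8]=2  [2,3,4,5,6,7,8]=1
  first=0(e) contributes 3
  first=1(u) contributes 1
|[w]| = 4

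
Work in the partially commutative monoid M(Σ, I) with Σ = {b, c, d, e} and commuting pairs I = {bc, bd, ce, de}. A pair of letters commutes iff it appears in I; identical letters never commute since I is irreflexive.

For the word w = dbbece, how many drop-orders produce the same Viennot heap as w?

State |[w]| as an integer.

15

piece 0:d — minimal
piece 1:b — minimal
piece 2:b rests on {1:b}
piece 3:e rests on {2:b}
piece 4:c rests on {0:d}
piece 5:e rests on {3:e}
minimal pieces: {0:d, 1:b}
ways to finish when only these pieces remain (= sum over removing one remaining piece with nothing left below it):
  1 left: {4}→1  {5}→1
  2 left: {0,4}→1  {3,5}→1  {4,5}→2
  3 left: {0,4,5}→3  {2,3,5}→1  {3,4,5}→3
  4 left: {0,3,4,5}→6  {1,2,3,5}→1  {2,3,4,5}→4
  placing 0:d first → 5 extensions
  placing 1:b first → 10 extensions
total linear extensions = 15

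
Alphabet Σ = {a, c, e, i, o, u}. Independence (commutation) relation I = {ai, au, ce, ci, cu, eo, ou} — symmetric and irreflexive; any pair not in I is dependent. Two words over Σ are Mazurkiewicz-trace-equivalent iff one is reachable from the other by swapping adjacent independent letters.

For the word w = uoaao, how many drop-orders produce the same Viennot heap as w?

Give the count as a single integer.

5

piece 0:u — minimal
piece 1:o — minimal
piece 2:a rests on {1:o}
piece 3:a rests on {2:a}
piece 4:o rests on {3:a}
minimal pieces: {0:u, 1:o}
ways to finish when only these pieces remain (= sum over removing one remaining piece with nothing left below it):
  1 left: {0}→1  {4}→1
  2 left: {0,4}→2  {3,4}→1
  3 left: {0,3,4}→3  {2,3,4}→1
  placing 0:u first → 1 extensions
  placing 1:o first → 4 extensions
total linear extensions = 5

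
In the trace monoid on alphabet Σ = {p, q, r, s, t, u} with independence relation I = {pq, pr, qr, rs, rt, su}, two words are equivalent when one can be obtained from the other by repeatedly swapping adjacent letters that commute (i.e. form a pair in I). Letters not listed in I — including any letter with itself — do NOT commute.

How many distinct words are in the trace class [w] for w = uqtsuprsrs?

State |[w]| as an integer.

25

piece 0:u — minimal
piece 1:q rests on {0:u}
piece 2:t rests on {1:q}
piece 3:s rests on {2:t}
piece 4:u rests on {2:t}
piece 5:p rests on {3:s, 4:u}
piece 6:r rests on {4:u}
piece 7:s rests on {5:p}
piece 8:r rests on {6:r}
piece 9:s rests on {7:s}
minimal pieces: {0:u}
ways to finish when only these pieces remain (= sum over removing one remaining piece with nothing left below it):
  1 left: {8}→1  {9}→1
  2 left: {6,8}→1  {7,9}→1  {8,9}→2
  3 left: {5,7,9}→1  {6,8,9}→3  {7,8,9}→3
  4 left: {3,5,7,9}→1  {5,7,8,9}→4  {6,7,8,9}→6
  5 left: {3,5,7,8,9}→5  {5,6,7,8,9}→10
  6 left: {3,5,6,7,8,9}→15  {4,5,6,7,8,9}→10
  7 left: {3,4,5,6,7,8,9}→25
  8 left: {2,3,4,5,6,7,8,9}→25
  placing 0:u first → 25 extensions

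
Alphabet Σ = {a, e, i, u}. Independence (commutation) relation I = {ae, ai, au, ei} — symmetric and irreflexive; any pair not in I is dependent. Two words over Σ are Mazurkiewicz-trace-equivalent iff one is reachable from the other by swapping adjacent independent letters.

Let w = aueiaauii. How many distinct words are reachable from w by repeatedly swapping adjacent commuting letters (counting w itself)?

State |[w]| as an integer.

168

0(a) covers ∅
1(u) covers ∅
2(e) covers 1:u
3(i) covers 1:u
4(a) covers 0:a
5(a) covers 4:a
6(u) covers 2:e, 3:i
7(i) covers 6:u
8(i) covers 7:i
floor of heap: 0:a, 1:u
completions by unplaced set U, small U first (add the entries for U minus each lowest piece of U):
  |U|=1: {5}:1  {8}:1
  |U|=2: {4,5}:1  {5,8}:2  {7,8}:1
  |U|=3: {0,4,5}:1  {4,5,8}:3  {5,7,8}:3  {6,7,8}:1
  |U|=4: {0,4,5,8}:4  {2,6,7,8}:1  {3,6,7,8}:1  {4,5,7,8}:6  {5,6,7,8}:4
  |U|=5: {0,4,5,7,8}:10  {2,3,6,7,8}:2  {2,5,6,7,8}:5  {3,5,6,7,8}:5  {4,5,6,7,8}:10
  |U|=6: {0,4,5,6,7,8}:20  {1,2,3,6,7,8}:2  {2,3,5,6,7,8}:12  {2,4,5,6,7,8}:15  {3,4,5,6,7,8}:15
  |U|=7: {0,2,4,5,6,7,8}:35  {0,3,4,5,6,7,8}:35  {1,2,3,5,6,7,8}:14  {2,3,4,5,6,7,8}:42
  start at 0(a): 56
  start at 1(u): 112
sum over floor = 168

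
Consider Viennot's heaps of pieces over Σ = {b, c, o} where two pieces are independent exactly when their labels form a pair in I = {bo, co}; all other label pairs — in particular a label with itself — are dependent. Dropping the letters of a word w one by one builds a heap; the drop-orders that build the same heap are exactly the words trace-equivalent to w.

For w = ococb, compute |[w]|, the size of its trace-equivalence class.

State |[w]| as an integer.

drop 0:o onto floor
drop 1:c onto floor
drop 2:o onto {0:o}
drop 3:c onto {1:c}
drop 4:b onto {3:c}
ground layer = {0:o, 1:c}
drop-orders for the pieces not yet dropped (sum over which currently-grounded one goes next):
  1 to go: {2} 1  {4} 1
  2 to go: {0,2} 1  {2,4} 2  {3,4} 1
  3 to go: {0,2,4} 3  {1,3,4} 1  {2,3,4} 3
  if 0:o drops first: 4 orders
  if 1:c drops first: 6 orders
heap linearizations: 10

10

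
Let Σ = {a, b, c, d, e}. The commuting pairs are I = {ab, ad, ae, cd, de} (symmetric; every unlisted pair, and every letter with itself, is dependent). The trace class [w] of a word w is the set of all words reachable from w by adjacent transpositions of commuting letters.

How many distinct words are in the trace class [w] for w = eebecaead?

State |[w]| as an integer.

18

piece 0:e — minimal
piece 1:e rests on {0:e}
piece 2:b rests on {1:e}
piece 3:e rests on {2:b}
piece 4:c rests on {3:e}
piece 5:a rests on {4:c}
piece 6:e rests on {4:c}
piece 7:a rests on {5:a}
piece 8:d rests on {2:b}
minimal pieces: {0:e}
ways to finish when only these pieces remain (= sum over removing one remaining piece with nothing left below it):
  1 left: {6}→1  {7}→1  {8}→1
  2 left: {5,7}→1  {6,7}→2  {6,8}→2  {7,8}→2
  3 left: {5,6,7}→3  {5,7,8}→3  {6,7,8}→6
  4 left: {4,5,6,7}→3  {5,6,7,8}→12
  5 left: {3,4,5,6,7}→3  {4,5,6,7,8}→15
  6 left: {3,4,5,6,7,8}→18
  7 left: {2,3,4,5,6,7,8}→18
  placing 0:e first → 18 extensions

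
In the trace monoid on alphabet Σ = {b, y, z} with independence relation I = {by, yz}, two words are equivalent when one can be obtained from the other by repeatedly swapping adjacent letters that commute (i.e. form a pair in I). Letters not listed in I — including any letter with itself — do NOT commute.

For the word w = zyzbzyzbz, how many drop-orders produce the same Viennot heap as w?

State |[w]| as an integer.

36

#0=z has no predecessor
#1=y has no predecessor
#2=z depends on [0:z]
#3=b depends on [2:z]
#4=z depends on [3:b]
#5=y depends on [1:y]
#6=z depends on [4:z]
#7=b depends on [6:z]
#8=z depends on [7:b]
sources: [0:z, 1:y]
N(rest) = Σ N(rest − s) over sources s of rest; N(one piece) = 1:
  size 1 → [5]=1  [8]=1
  size 2 → [1,5]=1  [5,8]=2  [7,8]=1
  size 3 → [1,5,8]=3  [5,7,8]=3  [6,7,8]=1
  size 4 → [1,5,7,8]=6  [4,6,7,8]=1  [5,6,7,8]=4
  size 5 → [1,5,6,7,8]=10  [3,4,6,7,8]=1  [4,5,6,7,8]=5
  size 6 → [1,4,5,6,7,8]=15  [2,3,4,6,7,8]=1  [3,4,5,6,7,8]=6
  size 7 → [0,2,3,4,6,7,8]=1  [1,3,4,5,6,7,8]=21  [2,3,4,5,6,7,8]=7
  first=0(z) contributes 28
  first=1(y) contributes 8
|[w]| = 36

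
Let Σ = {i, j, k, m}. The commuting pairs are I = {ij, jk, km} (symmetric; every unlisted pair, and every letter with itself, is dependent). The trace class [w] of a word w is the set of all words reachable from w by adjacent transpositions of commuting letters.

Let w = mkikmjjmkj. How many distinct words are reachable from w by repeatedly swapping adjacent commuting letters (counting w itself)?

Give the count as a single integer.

#0=m has no predecessor
#1=k has no predecessor
#2=i depends on [0:m, 1:k]
#3=k depends on [2:i]
#4=m depends on [2:i]
#5=j depends on [4:m]
#6=j depends on [5:j]
#7=m depends on [6:j]
#8=k depends on [3:k]
#9=j depends on [7:m]
sources: [0:m, 1:k]
N(rest) = Σ N(rest − s) over sources s of rest; N(one piece) = 1:
  size 1 → [8]=1  [9]=1
  size 2 → [3,8]=1  [7,9]=1  [8,9]=2
  size 3 → [3,8,9]=3  [6,7,9]=1  [7,8,9]=3
  size 4 → [3,7,8,9]=6  [5,6,7,9]=1  [6,7,8,9]=4
  size 5 → [3,6,7,8,9]=10  [4,5,6,7,9]=1  [5,6,7,8,9]=5
  size 6 → [3,5,6,7,8,9]=15  [4,5,6,7,8,9]=6
  size 7 → [3,4,5,6,7,8,9]=21
  size 8 → [2,3,4,5,6,7,8,9]=21
  first=0(m) contributes 21
  first=1(k) contributes 21
|[w]| = 42

42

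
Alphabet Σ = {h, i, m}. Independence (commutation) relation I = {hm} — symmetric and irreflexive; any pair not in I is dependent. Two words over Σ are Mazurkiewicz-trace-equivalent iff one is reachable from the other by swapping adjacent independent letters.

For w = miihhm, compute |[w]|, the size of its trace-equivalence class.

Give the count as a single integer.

3

piece 0:m — minimal
piece 1:i rests on {0:m}
piece 2:i rests on {1:i}
piece 3:h rests on {2:i}
piece 4:h rests on {3:h}
piece 5:m rests on {2:i}
minimal pieces: {0:m}
ways to finish when only these pieces remain (= sum over removing one remaining piece with nothing left below it):
  1 left: {4}→1  {5}→1
  2 left: {3,4}→1  {4,5}→2
  3 left: {3,4,5}→3
  4 left: {2,3,4,5}→3
  placing 0:m first → 3 extensions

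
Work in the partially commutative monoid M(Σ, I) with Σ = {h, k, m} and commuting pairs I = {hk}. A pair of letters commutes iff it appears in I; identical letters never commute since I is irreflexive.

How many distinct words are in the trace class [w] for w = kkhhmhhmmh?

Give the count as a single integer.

piece 0:k — minimal
piece 1:k rests on {0:k}
piece 2:h — minimal
piece 3:h rests on {2:h}
piece 4:m rests on {1:k, 3:h}
piece 5:h rests on {4:m}
piece 6:h rests on {5:h}
piece 7:m rests on {6:h}
piece 8:m rests on {7:m}
piece 9:h rests on {8:m}
minimal pieces: {0:k, 2:h}
ways to finish when only these pieces remain (= sum over removing one remaining piece with nothing left below it):
  1 left: {9}→1
  2 left: {8,9}→1
  3 left: {7,8,9}→1
  4 left: {6,7,8,9}→1
  5 left: {5,6,7,8,9}→1
  6 left: {4,5,6,7,8,9}→1
  7 left: {1,4,5,6,7,8,9}→1  {3,4,5,6,7,8,9}→1
  8 left: {0,1,4,5,6,7,8,9}→1  {1,3,4,5,6,7,8,9}→2  {2,3,4,5,6,7,8,9}→1
  placing 0:k first → 3 extensions
  placing 2:h first → 3 extensions
total linear extensions = 6

6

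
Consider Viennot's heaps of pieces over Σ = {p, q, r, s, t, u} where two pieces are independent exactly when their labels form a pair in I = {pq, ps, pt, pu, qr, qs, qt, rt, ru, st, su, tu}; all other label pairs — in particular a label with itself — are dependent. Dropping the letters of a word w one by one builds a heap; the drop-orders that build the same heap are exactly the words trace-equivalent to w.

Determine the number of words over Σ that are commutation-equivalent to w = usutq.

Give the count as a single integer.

piece 0:u — minimal
piece 1:s — minimal
piece 2:u rests on {0:u}
piece 3:t — minimal
piece 4:q rests on {2:u}
minimal pieces: {0:u, 1:s, 3:t}
ways to finish when only these pieces remain (= sum over removing one remaining piece with nothing left below it):
  1 left: {1}→1  {3}→1  {4}→1
  2 left: {1,3}→2  {1,4}→2  {2,4}→1  {3,4}→2
  3 left: {0,2,4}→1  {1,2,4}→3  {1,3,4}→6  {2,3,4}→3
  placing 0:u first → 12 extensions
  placing 1:s first → 4 extensions
  placing 3:t first → 4 extensions
total linear extensions = 20

20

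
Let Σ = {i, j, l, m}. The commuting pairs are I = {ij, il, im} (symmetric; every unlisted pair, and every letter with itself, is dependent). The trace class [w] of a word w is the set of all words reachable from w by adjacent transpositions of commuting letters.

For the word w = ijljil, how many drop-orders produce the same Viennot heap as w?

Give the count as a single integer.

piece 0:i — minimal
piece 1:j — minimal
piece 2:l rests on {1:j}
piece 3:j rests on {2:l}
piece 4:i rests on {0:i}
piece 5:l rests on {3:j}
minimal pieces: {0:i, 1:j}
ways to finish when only these pieces remain (= sum over removing one remaining piece with nothing left below it):
  1 left: {4}→1  {5}→1
  2 left: {0,4}→1  {3,5}→1  {4,5}→2
  3 left: {0,4,5}→3  {2,3,5}→1  {3,4,5}→3
  4 left: {0,3,4,5}→6  {1,2,3,5}→1  {2,3,4,5}→4
  placing 0:i first → 5 extensions
  placing 1:j first → 10 extensions
total linear extensions = 15

15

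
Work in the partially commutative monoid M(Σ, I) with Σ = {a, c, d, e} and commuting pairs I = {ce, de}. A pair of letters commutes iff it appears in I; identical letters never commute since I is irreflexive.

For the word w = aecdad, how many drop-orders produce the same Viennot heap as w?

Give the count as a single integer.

drop 0:a onto floor
drop 1:e onto {0:a}
drop 2:c onto {0:a}
drop 3:d onto {2:c}
drop 4:a onto {1:e, 3:d}
drop 5:d onto {4:a}
ground layer = {0:a}
drop-orders for the pieces not yet dropped (sum over which currently-grounded one goes next):
  1 to go: {5} 1
  2 to go: {4,5} 1
  3 to go: {1,4,5} 1  {3,4,5} 1
  4 to go: {1,3,4,5} 2  {2,3,4,5} 1
  if 0:a drops first: 3 orders

3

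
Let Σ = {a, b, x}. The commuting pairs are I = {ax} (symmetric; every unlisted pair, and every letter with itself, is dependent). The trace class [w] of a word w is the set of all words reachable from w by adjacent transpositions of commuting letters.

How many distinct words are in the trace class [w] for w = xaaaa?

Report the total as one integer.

0(x) covers ∅
1(a) covers ∅
2(a) covers 1:a
3(a) covers 2:a
4(a) covers 3:a
floor of heap: 0:x, 1:a
completions by unplaced set U, small U first (add the entries for U minus each lowest piece of U):
  |U|=1: {0}:1  {4}:1
  |U|=2: {0,4}:2  {3,4}:1
  |U|=3: {0,3,4}:3  {2,3,4}:1
  start at 0(x): 1
  start at 1(a): 4
sum over floor = 5

5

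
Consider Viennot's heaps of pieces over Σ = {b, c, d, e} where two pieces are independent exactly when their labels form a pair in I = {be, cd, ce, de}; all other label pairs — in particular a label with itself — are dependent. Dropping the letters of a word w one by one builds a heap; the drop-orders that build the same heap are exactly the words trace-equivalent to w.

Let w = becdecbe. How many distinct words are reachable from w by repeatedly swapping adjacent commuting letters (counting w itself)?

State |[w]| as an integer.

168

#0=b has no predecessor
#1=e has no predecessor
#2=c depends on [0:b]
#3=d depends on [0:b]
#4=e depends on [1:e]
#5=c depends on [2:c]
#6=b depends on [3:d, 5:c]
#7=e depends on [4:e]
sources: [0:b, 1:e]
N(rest) = Σ N(rest − s) over sources s of rest; N(one piece) = 1:
  size 1 → [6]=1  [7]=1
  size 2 → [3,6]=1  [4,7]=1  [5,6]=1  [6,7]=2
  size 3 → [1,4,7]=1  [2,5,6]=1  [3,5,6]=2  [3,6,7]=3  [4,6,7]=3  [5,6,7]=3
  size 4 → [1,4,6,7]=4  [2,3,5,6]=3  [2,5,6,7]=4  [3,4,6,7]=6  [3,5,6,7]=8  [4,5,6,7]=6
  size 5 → [0,2,3,5,6]=3  [1,3,4,6,7]=10  [1,4,5,6,7]=10  [2,3,5,6,7]=15  [2,4,5,6,7]=10  [3,4,5,6,7]=20
  size 6 → [0,2,3,5,6,7]=18  [1,2,4,5,6,7]=20  [1,3,4,5,6,7]=40  [2,3,4,5,6,7]=45
  first=0(b) contributes 105
  first=1(e) contributes 63
|[w]| = 168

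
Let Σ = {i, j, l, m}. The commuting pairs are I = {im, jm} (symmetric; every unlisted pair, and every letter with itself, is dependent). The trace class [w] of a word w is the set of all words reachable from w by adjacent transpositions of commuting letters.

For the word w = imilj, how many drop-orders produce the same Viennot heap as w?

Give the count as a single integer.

#0=i has no predecessor
#1=m has no predecessor
#2=i depends on [0:i]
#3=l depends on [1:m, 2:i]
#4=j depends on [3:l]
sources: [0:i, 1:m]
N(rest) = Σ N(rest − s) over sources s of rest; N(one piece) = 1:
  size 1 → [4]=1
  size 2 → [3,4]=1
  size 3 → [1,3,4]=1  [2,3,4]=1
  first=0(i) contributes 2
  first=1(m) contributes 1
|[w]| = 3

3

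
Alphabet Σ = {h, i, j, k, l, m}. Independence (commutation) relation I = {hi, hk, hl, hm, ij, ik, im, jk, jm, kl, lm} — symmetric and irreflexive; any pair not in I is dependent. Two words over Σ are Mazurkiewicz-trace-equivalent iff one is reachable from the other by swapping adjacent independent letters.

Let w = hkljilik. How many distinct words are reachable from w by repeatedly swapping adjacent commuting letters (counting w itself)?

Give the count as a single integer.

0(h) covers ∅
1(k) covers ∅
2(l) covers ∅
3(j) covers 0:h, 2:l
4(i) covers 2:l
5(l) covers 3:j, 4:i
6(i) covers 5:l
7(k) covers 1:k
floor of heap: 0:h, 1:k, 2:l
completions by unplaced set U, small U first (add the entries for U minus each lowest piece of U):
  |U|=1: {6}:1  {7}:1
  |U|=2: {1,7}:1  {5,6}:1  {6,7}:2
  |U|=3: {1,6,7}:3  {3,5,6}:1  {4,5,6}:1  {5,6,7}:3
  |U|=4: {0,3,5,6}:1  {1,5,6,7}:6  {3,4,5,6}:2  {3,5,6,7}:4  {4,5,6,7}:4
  |U|=5: {0,3,4,5,6}:3  {0,3,5,6,7}:5  {1,3,5,6,7}:10  {1,4,5,6,7}:10  {2,3,4,5,6}:2  {3,4,5,6,7}:10
  |U|=6: {0,1,3,5,6,7}:15  {0,2,3,4,5,6}:5  {0,3,4,5,6,7}:18  {1,3,4,5,6,7}:30  {2,3,4,5,6,7}:12
  start at 0(h): 42
  start at 1(k): 35
  start at 2(l): 63
sum over floor = 140

140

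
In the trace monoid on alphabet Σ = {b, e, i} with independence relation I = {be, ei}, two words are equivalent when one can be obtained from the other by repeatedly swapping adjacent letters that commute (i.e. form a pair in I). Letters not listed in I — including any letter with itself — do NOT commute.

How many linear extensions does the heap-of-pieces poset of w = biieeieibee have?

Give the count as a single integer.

piece 0:b — minimal
piece 1:i rests on {0:b}
piece 2:i rests on {1:i}
piece 3:e — minimal
piece 4:e rests on {3:e}
piece 5:i rests on {2:i}
piece 6:e rests on {4:e}
piece 7:i rests on {5:i}
piece 8:b rests on {7:i}
piece 9:e rests on {6:e}
piece 10:e rests on {9:e}
minimal pieces: {0:b, 3:e}
ways to finish when only these pieces remain (= sum over removing one remaining piece with nothing left below it):
  1 left: {8}→1  {10}→1
  2 left: {7,8}→1  {8,10}→2  {9,10}→1
  3 left: {5,7,8}→1  {6,9,10}→1  {7,8,10}→3  {8,9,10}→3
  4 left: {2,5,7,8}→1  {4,6,9,10}→1  {5,7,8,10}→4  {6,8,9,10}→4  {7,8,9,10}→6
  5 left: {1,2,5,7,8}→1  {2,5,7,8,10}→5  {3,4,6,9,10}→1  {4,6,8,9,10}→5  {5,7,8,9,10}→10  {6,7,8,9,10}→10
  6 left: {0,1,2,5,7,8}→1  {1,2,5,7,8,10}→6  {2,5,7,8,9,10}→15  {3,4,6,8,9,10}→6  {4,6,7,8,9,10}→15  {5,6,7,8,9,10}→20
  7 left: {0,1,2,5,7,8,10}→7  {1,2,5,7,8,9,10}→21  {2,5,6,7,8,9,10}→35  {3,4,6,7,8,9,10}→21  {4,5,6,7,8,9,10}→35
  8 left: {0,1,2,5,7,8,9,10}→28  {1,2,5,6,7,8,9,10}→56  {2,4,5,6,7,8,9,10}→70  {3,4,5,6,7,8,9,10}→56
  9 left: {0,1,2,5,6,7,8,9,10}→84  {1,2,4,5,6,7,8,9,10}→126  {2,3,4,5,6,7,8,9,10}→126
  placing 0:b first → 252 extensions
  placing 3:e first → 210 extensions
total linear extensions = 462

462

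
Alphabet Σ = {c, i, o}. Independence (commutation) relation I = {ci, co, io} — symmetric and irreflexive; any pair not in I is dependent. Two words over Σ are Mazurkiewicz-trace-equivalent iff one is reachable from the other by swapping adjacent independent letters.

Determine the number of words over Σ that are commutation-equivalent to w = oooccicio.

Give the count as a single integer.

#0=o has no predecessor
#1=o depends on [0:o]
#2=o depends on [1:o]
#3=c has no predecessor
#4=c depends on [3:c]
#5=i has no predecessor
#6=c depends on [4:c]
#7=i depends on [5:i]
#8=o depends on [2:o]
sources: [0:o, 3:c, 5:i]
N(rest) = Σ N(rest − s) over sources s of rest; N(one piece) = 1:
  size 1 → [6]=1  [7]=1  [8]=1
  size 2 → [2,8]=1  [4,6]=1  [5,7]=1  [6,7]=2  [6,8]=2  [7,8]=2
  size 3 → [1,2,8]=1  [2,6,8]=3  [2,7,8]=3  [3,4,6]=1  [4,6,7]=3  [4,6,8]=3  [5,6,7]=3  [5,7,8]=3  [6,7,8]=6
  size 4 → [0,1,2,8]=1  [1,2,6,8]=4  [1,2,7,8]=4  [2,4,6,8]=6  [2,5,7,8]=6  [2,6,7,8]=12  [3,4,6,7]=4  [3,4,6,8]=4  [4,5,6,7]=6  [4,6,7,8]=12  [5,6,7,8]=12
  size 5 → [0,1,2,6,8]=5  [0,1,2,7,8]=5  [1,2,4,6,8]=10  [1,2,5,7,8]=10  [1,2,6,7,8]=20  [2,3,4,6,8]=10  [2,4,6,7,8]=30  [2,5,6,7,8]=30  [3,4,5,6,7]=10  [3,4,6,7,8]=20  [4,5,6,7,8]=30
  size 6 → [0,1,2,4,6,8]=15  [0,1,2,5,7,8]=15  [0,1,2,6,7,8]=30  [1,2,3,4,6,8]=20  [1,2,4,6,7,8]=60  [1,2,5,6,7,8]=60  [2,3,4,6,7,8]=60  [2,4,5,6,7,8]=90  [3,4,5,6,7,8]=60
  size 7 → [0,1,2,3,4,6,8]=35  [0,1,2,4,6,7,8]=105  [0,1,2,5,6,7,8]=105  [1,2,3,4,6,7,8]=140  [1,2,4,5,6,7,8]=210  [2,3,4,5,6,7,8]=210
  first=0(o) contributes 560
  first=3(c) contributes 420
  first=5(i) contributes 280
|[w]| = 1260

1260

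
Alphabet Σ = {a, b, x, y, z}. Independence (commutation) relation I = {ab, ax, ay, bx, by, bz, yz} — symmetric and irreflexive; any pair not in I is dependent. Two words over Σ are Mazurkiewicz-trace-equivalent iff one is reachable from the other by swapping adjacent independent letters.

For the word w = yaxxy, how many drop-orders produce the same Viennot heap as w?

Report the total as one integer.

5

drop 0:y onto floor
drop 1:a onto floor
drop 2:x onto {0:y}
drop 3:x onto {2:x}
drop 4:y onto {3:x}
ground layer = {0:y, 1:a}
drop-orders for the pieces not yet dropped (sum over which currently-grounded one goes next):
  1 to go: {1} 1  {4} 1
  2 to go: {1,4} 2  {3,4} 1
  3 to go: {1,3,4} 3  {2,3,4} 1
  if 0:y drops first: 4 orders
  if 1:a drops first: 1 orders
heap linearizations: 5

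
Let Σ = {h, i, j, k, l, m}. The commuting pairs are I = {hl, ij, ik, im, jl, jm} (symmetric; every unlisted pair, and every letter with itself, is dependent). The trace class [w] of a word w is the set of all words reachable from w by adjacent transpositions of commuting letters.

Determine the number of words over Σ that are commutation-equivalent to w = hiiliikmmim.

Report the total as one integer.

35

#0=h has no predecessor
#1=i depends on [0:h]
#2=i depends on [1:i]
#3=l depends on [2:i]
#4=i depends on [3:l]
#5=i depends on [4:i]
#6=k depends on [3:l]
#7=m depends on [6:k]
#8=m depends on [7:m]
#9=i depends on [5:i]
#10=m depends on [8:m]
sources: [0:h]
N(rest) = Σ N(rest − s) over sources s of rest; N(one piece) = 1:
  size 1 → [9]=1  [10]=1
  size 2 → [5,9]=1  [8,10]=1  [9,10]=2
  size 3 → [4,5,9]=1  [5,9,10]=3  [7,8,10]=1  [8,9,10]=3
  size 4 → [4,5,9,10]=4  [5,8,9,10]=6  [6,7,8,10]=1  [7,8,9,10]=4
  size 5 → [4,5,8,9,10]=10  [5,7,8,9,10]=10  [6,7,8,9,10]=5
  size 6 → [4,5,7,8,9,10]=20  [5,6,7,8,9,10]=15
  size 7 → [4,5,6,7,8,9,10]=35
  size 8 → [3,4,5,6,7,8,9,10]=35
  size 9 → [2,3,4,5,6,7,8,9,10]=35
  first=0(h) contributes 35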